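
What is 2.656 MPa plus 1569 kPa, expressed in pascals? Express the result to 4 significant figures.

4.225e+6 pascals

2.656 MPa = 2.65600e+6 Pa and 1569 kPa = 1.56900e+6 Pa.
2.65600e+6 + 1.56900e+6 ≈ 4.225e+6 Pa.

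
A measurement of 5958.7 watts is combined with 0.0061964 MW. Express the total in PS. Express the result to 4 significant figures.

16.53 metric horsepower

5958.7 W = 8.10158 PS and 0.0061964 MW = 8.42476 PS.
8.10158 + 8.42476 ≈ 16.53 PS.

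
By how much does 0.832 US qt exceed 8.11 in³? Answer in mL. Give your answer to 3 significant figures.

654 mL

0.832 US qt = 787.366 mL and 8.11 in³ = 132.899 mL.
787.366 − 132.899 ≈ 654 mL.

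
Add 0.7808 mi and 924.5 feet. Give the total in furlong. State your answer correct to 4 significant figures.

7.647 furlong

0.7808 mi = 6.24640 furlong and 924.5 ft = 1.40076 furlong.
6.24640 + 1.40076 ≈ 7.647 furlong.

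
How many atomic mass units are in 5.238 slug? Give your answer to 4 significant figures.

4.603 × 10^28 u

1 slug = 8.78865 × 10^27 atomic mass units.
Thus 5.238 × 8.78865 × 10^27 ≈ 4.603 × 10^28 u.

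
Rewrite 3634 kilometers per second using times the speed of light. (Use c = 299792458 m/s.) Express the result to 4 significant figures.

0.01212 times the speed of light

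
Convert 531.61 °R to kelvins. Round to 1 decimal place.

295.3 kelvins

°R = K × 9/5.
Applying the formula gives 295.3 K.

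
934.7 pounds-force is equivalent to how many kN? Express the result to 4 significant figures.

1 lbf = 0.00444822 kilonewtons.
So 934.7 × 0.00444822 ≈ 4.158 kN.

4.158 kilonewtons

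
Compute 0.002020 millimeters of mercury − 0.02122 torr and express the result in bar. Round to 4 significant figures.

-2.560 × 10^-5 bar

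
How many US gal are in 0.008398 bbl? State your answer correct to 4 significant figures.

1 oil barrel = 42.0000 US gallons.
Thus 0.008398 × 42.0000 ≈ 0.3527 US gal.

0.3527 US gal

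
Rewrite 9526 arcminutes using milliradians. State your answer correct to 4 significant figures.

2771 mrad

1 arcminute = 0.290888 milliradians.
So 9526 × 0.290888 ≈ 2771 mrad.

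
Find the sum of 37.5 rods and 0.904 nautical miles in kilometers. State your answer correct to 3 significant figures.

37.5 rod = 0.188595 km and 0.904 nmi = 1.67421 km.
0.188595 + 1.67421 ≈ 1.86 km.

1.86 kilometers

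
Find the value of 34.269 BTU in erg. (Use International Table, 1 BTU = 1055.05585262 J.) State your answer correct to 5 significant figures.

3.6156e+11 ergs

1 BTU = 1.05506e+10 ergs.
34.269 × 1.05506e+10 ≈ 3.6156e+11 erg.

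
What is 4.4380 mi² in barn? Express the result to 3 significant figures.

1 square mile = 2.58999 × 10^34 barn.
Then 4.4380 × 2.58999 × 10^34 ≈ 1.15 × 10^35 barn.

1.15 × 10^35 barn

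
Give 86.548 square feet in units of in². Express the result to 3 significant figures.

1 ft² = 144.000 in².
Thus 86.548 × 144.000 ≈ 12500 in².

12500 in²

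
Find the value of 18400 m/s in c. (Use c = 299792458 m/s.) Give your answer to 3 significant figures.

6.14e-5 c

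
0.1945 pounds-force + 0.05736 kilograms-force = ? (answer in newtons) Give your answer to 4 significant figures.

1.428 N

0.1945 lbf = 0.865179 N and 0.05736 kgf = 0.562509 N.
0.865179 + 0.562509 ≈ 1.428 N.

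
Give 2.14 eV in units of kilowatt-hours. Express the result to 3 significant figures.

9.52e-26 kilowatt-hours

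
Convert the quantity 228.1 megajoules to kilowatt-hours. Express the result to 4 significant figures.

1 MJ = 0.277778 kWh.
So 228.1 × 0.277778 ≈ 63.36 kWh.

63.36 kilowatt-hours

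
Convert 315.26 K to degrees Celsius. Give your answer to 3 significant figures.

K = °C + 273.15.
Applying the formula gives 42.1 °C.

42.1 °C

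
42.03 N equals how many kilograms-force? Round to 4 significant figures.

1 N = 0.101972 kgf.
So 42.03 × 0.101972 ≈ 4.286 kgf.

4.286 kgf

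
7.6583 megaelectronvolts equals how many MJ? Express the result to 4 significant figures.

1.227e-18 MJ

1 megaelectronvolt = 1.60218e-19 megajoules.
So 7.6583 × 1.60218e-19 ≈ 1.227e-18 MJ.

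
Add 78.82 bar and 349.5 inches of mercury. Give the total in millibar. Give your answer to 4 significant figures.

78.82 bar = 78820.0 mbar and 349.5 inHg = 11835.4 mbar.
78820.0 + 11835.4 ≈ 90660 mbar.

90660 mbar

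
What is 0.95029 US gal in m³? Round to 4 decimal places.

1 US gal = 0.00378541 m³.
Then 0.95029 × 0.00378541 ≈ 0.0036 m³.

0.0036 cubic meters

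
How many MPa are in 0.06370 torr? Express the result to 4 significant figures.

8.493e-6 MPa

1 torr = 0.000133322 megapascals.
0.06370 × 0.000133322 ≈ 8.493e-6 MPa.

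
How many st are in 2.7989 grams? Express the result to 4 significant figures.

0.0004408 st

1 g = 0.000157473 st.
Thus 2.7989 × 0.000157473 ≈ 0.0004408 st.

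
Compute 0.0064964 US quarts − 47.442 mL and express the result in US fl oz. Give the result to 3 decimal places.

-1.396 US fluid ounces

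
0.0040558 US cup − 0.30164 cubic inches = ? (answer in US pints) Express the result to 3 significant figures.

-0.00842 US pints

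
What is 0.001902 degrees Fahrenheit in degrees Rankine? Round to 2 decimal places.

°R = °F + 459.67.
Applying the formula gives 459.67 °R.

459.67 degrees Rankine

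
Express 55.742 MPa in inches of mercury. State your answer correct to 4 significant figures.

16460 inches of mercury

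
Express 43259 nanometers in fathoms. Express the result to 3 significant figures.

1 nm = 5.46807 × 10^-10 fathoms.
Thus 43259 × 5.46807 × 10^-10 ≈ 2.37 × 10^-5 fathom.

2.37 × 10^-5 fathom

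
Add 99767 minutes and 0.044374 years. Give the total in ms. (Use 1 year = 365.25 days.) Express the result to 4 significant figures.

99767 min = 5.98602 × 10^9 ms and 0.044374 yr = 1.40034 × 10^9 ms.
5.98602 × 10^9 + 1.40034 × 10^9 ≈ 7.386 × 10^9 ms.

7.386 × 10^9 ms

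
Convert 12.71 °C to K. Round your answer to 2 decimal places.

K = °C + 273.15.
Applying the formula gives 285.86 K.

285.86 K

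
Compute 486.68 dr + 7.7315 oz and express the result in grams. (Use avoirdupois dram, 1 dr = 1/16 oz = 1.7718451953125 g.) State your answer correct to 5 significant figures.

486.68 dr = 862.322 g and 7.7315 oz = 219.184 g.
862.322 + 219.184 ≈ 1081.5 g.

1081.5 grams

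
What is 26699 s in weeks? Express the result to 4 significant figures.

0.04415 wk

1 s = 1.65344e-6 wk.
Thus 26699 × 1.65344e-6 ≈ 0.04415 wk.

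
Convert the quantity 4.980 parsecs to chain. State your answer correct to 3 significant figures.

7.64e+15 chain

1 pc = 1.53388e+15 chains.
So 4.980 × 1.53388e+15 ≈ 7.64e+15 chain.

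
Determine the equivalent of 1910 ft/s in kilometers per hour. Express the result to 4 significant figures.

1 foot per second = 1.09728 km/h.
1910 × 1.09728 ≈ 2096 km/h.

2096 km/h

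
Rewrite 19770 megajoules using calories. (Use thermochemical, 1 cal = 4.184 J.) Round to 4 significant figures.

1 megajoule = 239006 cal.
So 19770 × 239006 ≈ 4.725e+9 cal.

4.725e+9 cal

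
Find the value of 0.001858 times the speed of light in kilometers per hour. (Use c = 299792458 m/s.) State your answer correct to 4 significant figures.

1 speed of light = 1.07925 × 10^9 km/h.
Then 0.001858 × 1.07925 × 10^9 ≈ 2.005 × 10^6 km/h.

2.005 × 10^6 km/h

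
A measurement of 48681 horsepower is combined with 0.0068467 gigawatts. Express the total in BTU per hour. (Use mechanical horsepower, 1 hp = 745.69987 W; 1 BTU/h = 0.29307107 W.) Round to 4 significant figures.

1.472e+8 BTU/h

48681 hp = 1.23866e+8 BTU/h and 0.0068467 GW = 2.33619e+7 BTU/h.
1.23866e+8 + 2.33619e+7 ≈ 1.472e+8 BTU/h.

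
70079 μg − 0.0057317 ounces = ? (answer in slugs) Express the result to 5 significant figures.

-6.3322e-6 slugs

70079 μg = 4.801937e-6 slug and 0.0057317 oz = 1.113417e-5 slug.
4.801937e-6 − 1.113417e-5 ≈ -6.3322e-6 slug.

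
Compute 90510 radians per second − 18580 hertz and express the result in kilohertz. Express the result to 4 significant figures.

-4.175 kilohertz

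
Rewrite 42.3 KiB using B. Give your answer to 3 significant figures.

1 KiB = 1024.00 bytes.
Then 42.3 × 1024.00 ≈ 43300 B.

43300 B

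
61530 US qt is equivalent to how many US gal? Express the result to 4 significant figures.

15380 US gal

1 US qt = 0.250000 US gallons.
So 61530 × 0.250000 ≈ 15380 US gal.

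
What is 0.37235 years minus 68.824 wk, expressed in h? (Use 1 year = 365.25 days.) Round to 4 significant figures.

0.37235 yr = 3264.02 h and 68.824 wk = 11562.4 h.
3264.02 − 11562.4 ≈ -8298 h.

-8298 hours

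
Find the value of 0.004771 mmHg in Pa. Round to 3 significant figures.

0.636 Pa

1 millimeter of mercury = 133.322 Pa.
Then 0.004771 × 133.322 ≈ 0.636 Pa.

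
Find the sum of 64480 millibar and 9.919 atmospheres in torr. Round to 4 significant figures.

55900 torr

64480 mbar = 48364.0 torr and 9.919 atm = 7538.44 torr.
48364.0 + 7538.44 ≈ 55900 torr.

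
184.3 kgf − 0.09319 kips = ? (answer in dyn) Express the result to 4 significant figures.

1.393e+8 dynes

184.3 kgf = 1.80737e+8 dyn and 0.09319 kip = 4.14530e+7 dyn.
1.80737e+8 − 4.14530e+7 ≈ 1.393e+8 dyn.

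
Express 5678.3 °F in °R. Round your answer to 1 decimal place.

6138.0 degrees Rankine

°R = °F + 459.67.
Applying the formula gives 6138.0 °R.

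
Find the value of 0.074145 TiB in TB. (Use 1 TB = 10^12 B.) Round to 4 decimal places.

0.0815 TB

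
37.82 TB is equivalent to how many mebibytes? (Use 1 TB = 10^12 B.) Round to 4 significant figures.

3.607 × 10^7 MiB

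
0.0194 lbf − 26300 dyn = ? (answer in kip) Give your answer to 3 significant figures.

0.0194 lbf = 1.94000e-5 kip and 26300 dyn = 5.91248e-5 kip.
1.94000e-5 − 5.91248e-5 ≈ -3.97e-5 kip.

-3.97e-5 kips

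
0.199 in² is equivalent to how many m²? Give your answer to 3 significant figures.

0.000128 square meters

1 in² = 0.000645160 square meters.
So 0.199 × 0.000645160 ≈ 0.000128 m².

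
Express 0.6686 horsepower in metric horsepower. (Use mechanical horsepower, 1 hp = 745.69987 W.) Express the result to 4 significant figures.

0.6779 PS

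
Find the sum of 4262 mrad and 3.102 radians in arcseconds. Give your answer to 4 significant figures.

1.519e+6 arcseconds

4262 mrad = 879101 arcsec and 3.102 rad = 639833 arcsec.
879101 + 639833 ≈ 1.519e+6 arcsec.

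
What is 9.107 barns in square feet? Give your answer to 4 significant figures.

1 barn = 1.07639e-27 ft².
9.107 × 1.07639e-27 ≈ 9.803e-27 ft².

9.803e-27 ft²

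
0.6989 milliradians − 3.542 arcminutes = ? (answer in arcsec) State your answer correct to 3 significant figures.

-68.4 arcseconds

0.6989 mrad = 144.158 arcsec and 3.542 arcmin = 212.520 arcsec.
144.158 − 212.520 ≈ -68.4 arcsec.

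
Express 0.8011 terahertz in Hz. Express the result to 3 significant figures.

1 THz = 1.00000e+12 Hz.
0.8011 × 1.00000e+12 ≈ 8.01e+11 Hz.

8.01e+11 hertz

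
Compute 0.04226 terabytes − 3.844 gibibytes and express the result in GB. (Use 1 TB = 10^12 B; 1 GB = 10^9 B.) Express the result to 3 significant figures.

38.1 GB

0.04226 TB = 42.2600 GB and 3.844 GiB = 4.12746 GB.
42.2600 − 4.12746 ≈ 38.1 GB.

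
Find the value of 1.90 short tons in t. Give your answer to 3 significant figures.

1 short ton = 0.907185 metric tons.
Then 1.90 × 0.907185 ≈ 1.72 t.

1.72 t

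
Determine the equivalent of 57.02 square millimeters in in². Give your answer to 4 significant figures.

1 square millimeter = 0.00155000 in².
Thus 57.02 × 0.00155000 ≈ 0.08838 in².

0.08838 square inches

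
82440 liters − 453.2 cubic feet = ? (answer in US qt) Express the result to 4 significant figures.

73550 US qt

82440 L = 87113.4 US qt and 453.2 ft³ = 13560.7 US qt.
87113.4 − 13560.7 ≈ 73550 US qt.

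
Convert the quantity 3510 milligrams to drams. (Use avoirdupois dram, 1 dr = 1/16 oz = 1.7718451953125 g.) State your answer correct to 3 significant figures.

1.98 dr

1 milligram = 0.000564383 dr.
Thus 3510 × 0.000564383 ≈ 1.98 dr.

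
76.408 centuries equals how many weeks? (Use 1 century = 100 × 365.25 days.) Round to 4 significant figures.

398700 wk

1 century = 5217.86 weeks.
76.408 × 5217.86 ≈ 398700 wk.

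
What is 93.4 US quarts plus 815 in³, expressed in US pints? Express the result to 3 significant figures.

93.4 US qt = 186.800 US pt and 815 in³ = 28.2251 US pt.
186.800 + 28.2251 ≈ 215 US pt.

215 US pints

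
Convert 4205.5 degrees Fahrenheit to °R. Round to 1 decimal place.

°R = °F + 459.67.
Applying the formula gives 4665.2 °R.

4665.2 °R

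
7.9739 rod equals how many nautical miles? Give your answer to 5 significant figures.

0.021654 nautical miles

1 rod = 0.00271555 nautical miles.
7.9739 × 0.00271555 ≈ 0.021654 nmi.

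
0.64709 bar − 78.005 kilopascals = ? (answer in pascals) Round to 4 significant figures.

0.64709 bar = 64709.0 Pa and 78.005 kPa = 78005.0 Pa.
64709.0 − 78005.0 ≈ -13300 Pa.

-13300 pascals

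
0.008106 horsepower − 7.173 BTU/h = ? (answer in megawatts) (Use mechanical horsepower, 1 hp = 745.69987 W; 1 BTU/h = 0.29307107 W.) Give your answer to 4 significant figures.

0.008106 hp = 6.04464 × 10^-6 MW and 7.173 BTU/h = 2.10220 × 10^-6 MW.
6.04464 × 10^-6 − 2.10220 × 10^-6 ≈ 3.942 × 10^-6 MW.

3.942 × 10^-6 MW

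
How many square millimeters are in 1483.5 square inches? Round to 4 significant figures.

957100 mm²

1 square inch = 645.160 square millimeters.
1483.5 × 645.160 ≈ 957100 mm².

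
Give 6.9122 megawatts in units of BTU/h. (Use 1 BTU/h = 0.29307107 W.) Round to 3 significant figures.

1 MW = 3.41214 × 10^6 BTU per hour.
So 6.9122 × 3.41214 × 10^6 ≈ 2.36 × 10^7 BTU/h.

2.36 × 10^7 BTU/h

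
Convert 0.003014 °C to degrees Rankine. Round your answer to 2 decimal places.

°R = (°C + 273.15) × 9/5.
Applying the formula gives 491.68 °R.

491.68 degrees Rankine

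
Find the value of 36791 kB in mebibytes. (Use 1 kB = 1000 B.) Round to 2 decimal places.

1 kB = 0.000953674 mebibytes.
Then 36791 × 0.000953674 ≈ 35.09 MiB.

35.09 mebibytes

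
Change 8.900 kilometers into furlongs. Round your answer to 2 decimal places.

44.24 furlong

1 km = 4.97097 furlongs.
Thus 8.900 × 4.97097 ≈ 44.24 furlong.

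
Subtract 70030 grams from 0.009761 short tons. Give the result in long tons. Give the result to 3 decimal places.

-0.060 long ton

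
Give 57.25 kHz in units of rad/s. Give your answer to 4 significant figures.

1 kilohertz = 6283.19 rad/s.
So 57.25 × 6283.19 ≈ 359700 rad/s.

359700 radians per second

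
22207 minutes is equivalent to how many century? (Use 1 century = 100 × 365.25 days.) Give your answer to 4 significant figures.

1 min = 1.90129e-8 centuries.
Thus 22207 × 1.90129e-8 ≈ 0.0004222 century.

0.0004222 century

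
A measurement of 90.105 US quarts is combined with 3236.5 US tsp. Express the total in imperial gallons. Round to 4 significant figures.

90.105 US qt = 18.7570 imp gal and 3236.5 US tsp = 3.50905 imp gal.
18.7570 + 3.50905 ≈ 22.27 imp gal.

22.27 imperial gallons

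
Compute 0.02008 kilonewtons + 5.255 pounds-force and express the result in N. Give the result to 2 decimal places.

0.02008 kN = 20.0800 N and 5.255 lbf = 23.3754 N.
20.0800 + 23.3754 ≈ 43.46 N.

43.46 newtons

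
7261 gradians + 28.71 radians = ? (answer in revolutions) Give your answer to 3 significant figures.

22.7 rev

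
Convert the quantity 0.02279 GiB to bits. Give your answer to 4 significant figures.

1 gibibyte = 8.58993e+9 bit.
Thus 0.02279 × 8.58993e+9 ≈ 1.958e+8 bit.

1.958e+8 bit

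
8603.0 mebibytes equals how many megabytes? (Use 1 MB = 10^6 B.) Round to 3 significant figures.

9020 MB

1 MiB = 1.04858 megabytes.
So 8603.0 × 1.04858 ≈ 9020 MB.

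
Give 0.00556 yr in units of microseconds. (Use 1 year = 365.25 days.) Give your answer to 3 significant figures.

1.75e+11 μs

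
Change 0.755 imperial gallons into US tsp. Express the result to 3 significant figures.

696 US tsp

1 imp gal = 922.330 US tsp.
So 0.755 × 922.330 ≈ 696 US tsp.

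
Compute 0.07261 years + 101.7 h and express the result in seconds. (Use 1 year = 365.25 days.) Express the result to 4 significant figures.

0.07261 yr = 2.29140 × 10^6 s and 101.7 h = 366120 s.
2.29140 × 10^6 + 366120 ≈ 2.658 × 10^6 s.

2.658 × 10^6 seconds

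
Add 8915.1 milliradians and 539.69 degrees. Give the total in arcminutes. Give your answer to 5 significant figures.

63029 arcmin

8915.1 mrad = 30647.9 arcmin and 539.69 ° = 32381.4 arcmin.
30647.9 + 32381.4 ≈ 63029 arcmin.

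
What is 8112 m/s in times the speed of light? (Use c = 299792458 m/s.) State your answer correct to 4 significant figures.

2.706 × 10^-5 c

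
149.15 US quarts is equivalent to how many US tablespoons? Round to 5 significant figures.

1 US qt = 64.0000 US tbsp.
So 149.15 × 64.0000 ≈ 9545.6 US tbsp.

9545.6 US tbsp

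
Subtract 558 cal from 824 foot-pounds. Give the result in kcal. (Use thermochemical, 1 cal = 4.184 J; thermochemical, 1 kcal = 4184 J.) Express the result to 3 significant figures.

-0.291 kcal

824 ft·lbf = 0.267016 kcal and 558 cal = 0.558000 kcal.
0.267016 − 0.558000 ≈ -0.291 kcal.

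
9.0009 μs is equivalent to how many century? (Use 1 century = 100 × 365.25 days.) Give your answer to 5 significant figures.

1 microsecond = 3.16881 × 10^-16 century.
Then 9.0009 × 3.16881 × 10^-16 ≈ 2.8522 × 10^-15 century.

2.8522 × 10^-15 centuries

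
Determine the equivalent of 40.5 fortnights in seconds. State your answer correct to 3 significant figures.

1 fortnight = 1.20960e+6 seconds.
Then 40.5 × 1.20960e+6 ≈ 4.90e+7 s.

4.90e+7 s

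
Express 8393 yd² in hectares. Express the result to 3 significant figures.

0.702 ha

1 square yard = 8.36127e-5 ha.
Thus 8393 × 8.36127e-5 ≈ 0.702 ha.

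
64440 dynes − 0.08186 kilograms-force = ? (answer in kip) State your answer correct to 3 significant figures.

-3.56e-5 kip

64440 dyn = 0.000144867 kip and 0.08186 kgf = 0.000180470 kip.
0.000144867 − 0.000180470 ≈ -3.56e-5 kip.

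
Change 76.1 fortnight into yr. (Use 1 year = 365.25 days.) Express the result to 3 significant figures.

2.92 yr

1 fortnight = 0.0383299 years.
So 76.1 × 0.0383299 ≈ 2.92 yr.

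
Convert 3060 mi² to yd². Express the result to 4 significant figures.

1 mi² = 3.09760e+6 square yards.
Then 3060 × 3.09760e+6 ≈ 9.479e+9 yd².

9.479e+9 yd²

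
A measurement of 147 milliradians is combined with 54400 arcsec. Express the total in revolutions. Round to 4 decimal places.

0.0654 revolutions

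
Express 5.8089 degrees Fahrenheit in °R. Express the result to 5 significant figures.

°R = °F + 459.67.
Applying the formula gives 465.48 °R.

465.48 degrees Rankine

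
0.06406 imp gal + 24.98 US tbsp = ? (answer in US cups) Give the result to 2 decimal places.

0.06406 imp gal = 1.23093 US cup and 24.98 US tbsp = 1.56125 US cup.
1.23093 + 1.56125 ≈ 2.79 US cup.

2.79 US cups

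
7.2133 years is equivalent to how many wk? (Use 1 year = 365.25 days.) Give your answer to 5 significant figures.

1 yr = 52.1786 wk.
Then 7.2133 × 52.1786 ≈ 376.38 wk.

376.38 weeks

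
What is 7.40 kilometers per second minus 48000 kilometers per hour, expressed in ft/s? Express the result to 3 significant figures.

7.40 km/s = 24278.2 ft/s and 48000 km/h = 43744.5 ft/s.
24278.2 − 43744.5 ≈ -19500 ft/s.

-19500 feet per second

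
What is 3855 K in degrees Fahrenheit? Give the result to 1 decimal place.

K = (°F + 459.67) × 5/9.
Applying the formula gives 6479.3 °F.

6479.3 °F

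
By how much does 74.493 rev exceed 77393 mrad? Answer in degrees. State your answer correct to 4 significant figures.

22380 degrees

74.493 rev = 26817.5 ° and 77393 mrad = 4434.29 °.
26817.5 − 4434.29 ≈ 22380 °.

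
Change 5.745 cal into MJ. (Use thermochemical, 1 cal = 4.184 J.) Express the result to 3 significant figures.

2.40 × 10^-5 MJ

1 calorie = 4.18400 × 10^-6 MJ.
So 5.745 × 4.18400 × 10^-6 ≈ 2.40 × 10^-5 MJ.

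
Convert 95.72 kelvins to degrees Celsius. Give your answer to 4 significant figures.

K = °C + 273.15.
Applying the formula gives -177.4 °C.

-177.4 °C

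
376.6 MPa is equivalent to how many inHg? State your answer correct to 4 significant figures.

111200 inches of mercury

1 MPa = 295.300 inHg.
376.6 × 295.300 ≈ 111200 inHg.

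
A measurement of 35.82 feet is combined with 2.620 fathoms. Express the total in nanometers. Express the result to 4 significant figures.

1.571 × 10^10 nm

35.82 ft = 1.09179 × 10^10 nm and 2.620 fathom = 4.79146 × 10^9 nm.
1.09179 × 10^10 + 4.79146 × 10^9 ≈ 1.571 × 10^10 nm.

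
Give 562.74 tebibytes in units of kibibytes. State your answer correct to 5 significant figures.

6.0424e+11 KiB

1 TiB = 1.07374e+9 kibibytes.
562.74 × 1.07374e+9 ≈ 6.0424e+11 KiB.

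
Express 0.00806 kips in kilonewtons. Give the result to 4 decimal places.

0.0359 kN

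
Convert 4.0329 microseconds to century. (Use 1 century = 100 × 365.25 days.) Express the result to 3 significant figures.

1.28 × 10^-15 century

1 microsecond = 3.16881 × 10^-16 centuries.
So 4.0329 × 3.16881 × 10^-16 ≈ 1.28 × 10^-15 century.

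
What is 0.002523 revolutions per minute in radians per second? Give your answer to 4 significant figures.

1 rpm = 0.104720 radians per second.
Then 0.002523 × 0.104720 ≈ 0.0002642 rad/s.

0.0002642 radians per second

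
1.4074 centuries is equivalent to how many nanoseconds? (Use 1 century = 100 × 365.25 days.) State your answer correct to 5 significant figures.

4.4414e+18 ns

1 century = 3.15576e+18 nanoseconds.
So 1.4074 × 3.15576e+18 ≈ 4.4414e+18 ns.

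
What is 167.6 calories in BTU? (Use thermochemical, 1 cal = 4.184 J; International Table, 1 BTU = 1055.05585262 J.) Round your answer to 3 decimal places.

0.665 British thermal units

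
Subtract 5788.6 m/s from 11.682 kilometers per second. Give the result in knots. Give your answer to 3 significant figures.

11500 kn

11.682 km/s = 22708.0 kn and 5788.6 m/s = 11252.1 kn.
22708.0 − 11252.1 ≈ 11500 kn.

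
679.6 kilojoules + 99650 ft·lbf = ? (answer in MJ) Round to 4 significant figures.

0.8147 MJ

679.6 kJ = 0.679600 MJ and 99650 ft·lbf = 0.135107 MJ.
0.679600 + 0.135107 ≈ 0.8147 MJ.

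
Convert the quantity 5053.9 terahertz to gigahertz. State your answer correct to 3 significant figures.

5.05 × 10^6 GHz

1 THz = 1000.00 gigahertz.
Then 5053.9 × 1000.00 ≈ 5.05 × 10^6 GHz.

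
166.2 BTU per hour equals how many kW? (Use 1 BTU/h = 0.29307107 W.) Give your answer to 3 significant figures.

1 BTU/h = 0.000293071 kilowatts.
So 166.2 × 0.000293071 ≈ 0.0487 kW.

0.0487 kW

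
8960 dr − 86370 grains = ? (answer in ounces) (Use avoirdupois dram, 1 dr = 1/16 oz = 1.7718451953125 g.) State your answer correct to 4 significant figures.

362.6 oz

8960 dr = 560.000 oz and 86370 gr = 197.417 oz.
560.000 − 197.417 ≈ 362.6 oz.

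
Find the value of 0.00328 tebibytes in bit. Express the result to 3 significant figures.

2.89 × 10^10 bit

1 TiB = 8.79609 × 10^12 bit.
Then 0.00328 × 8.79609 × 10^12 ≈ 2.89 × 10^10 bit.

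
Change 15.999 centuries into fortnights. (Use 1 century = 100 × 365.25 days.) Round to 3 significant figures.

41700 fortnights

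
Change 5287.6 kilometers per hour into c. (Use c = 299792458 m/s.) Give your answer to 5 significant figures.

4.8993 × 10^-6 times the speed of light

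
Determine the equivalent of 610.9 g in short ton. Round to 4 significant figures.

1 g = 1.10231e-6 short ton.
610.9 × 1.10231e-6 ≈ 0.0006734 short ton.

0.0006734 short ton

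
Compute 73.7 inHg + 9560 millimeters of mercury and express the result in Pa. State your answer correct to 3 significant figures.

1.52e+6 pascals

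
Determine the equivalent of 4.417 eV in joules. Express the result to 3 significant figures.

1 electronvolt = 1.60218 × 10^-19 joules.
Then 4.417 × 1.60218 × 10^-19 ≈ 7.08 × 10^-19 J.

7.08 × 10^-19 J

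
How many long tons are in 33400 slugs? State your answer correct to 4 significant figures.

479.7 long tons

1 slug = 0.0143634 long ton.
Thus 33400 × 0.0143634 ≈ 479.7 long ton.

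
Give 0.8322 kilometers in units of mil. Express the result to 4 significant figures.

3.276 × 10^7 mil

1 kilometer = 3.93701 × 10^7 mil.
So 0.8322 × 3.93701 × 10^7 ≈ 3.276 × 10^7 mil.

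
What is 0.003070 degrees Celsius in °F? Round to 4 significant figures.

°F = °C × 9/5 + 32.
Applying the formula gives 32.01 °F.

32.01 degrees Fahrenheit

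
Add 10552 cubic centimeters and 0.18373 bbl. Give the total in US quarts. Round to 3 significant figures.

42.0 US qt

10552 cm³ = 11.1502 US qt and 0.18373 bbl = 30.8666 US qt.
11.1502 + 30.8666 ≈ 42.0 US qt.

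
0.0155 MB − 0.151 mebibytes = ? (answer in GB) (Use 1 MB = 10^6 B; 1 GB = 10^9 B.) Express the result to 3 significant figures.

-0.000143 gigabytes

0.0155 MB = 1.55000e-5 GB and 0.151 MiB = 0.000158335 GB.
1.55000e-5 − 0.000158335 ≈ -0.000143 GB.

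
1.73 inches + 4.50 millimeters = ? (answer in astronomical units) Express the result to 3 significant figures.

1.73 in = 2.93734 × 10^-13 au and 4.50 mm = 3.00806 × 10^-14 au.
2.93734 × 10^-13 + 3.00806 × 10^-14 ≈ 3.24 × 10^-13 au.

3.24 × 10^-13 au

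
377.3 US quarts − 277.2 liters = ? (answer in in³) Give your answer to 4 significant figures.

377.3 US qt = 21789.1 in³ and 277.2 L = 16915.8 in³.
21789.1 − 16915.8 ≈ 4873 in³.

4873 cubic inches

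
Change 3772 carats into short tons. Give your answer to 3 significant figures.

0.000832 short ton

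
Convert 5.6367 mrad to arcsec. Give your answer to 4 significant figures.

1163 arcseconds

1 milliradian = 206.265 arcseconds.
Then 5.6367 × 206.265 ≈ 1163 arcsec.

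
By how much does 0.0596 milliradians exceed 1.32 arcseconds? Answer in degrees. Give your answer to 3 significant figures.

0.0596 mrad = 0.00341483 ° and 1.32 arcsec = 0.000366667 °.
0.00341483 − 0.000366667 ≈ 0.00305 °.

0.00305 °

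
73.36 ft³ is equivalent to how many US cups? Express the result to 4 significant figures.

1 cubic foot = 119.688 US cup.
73.36 × 119.688 ≈ 8780 US cup.

8780 US cup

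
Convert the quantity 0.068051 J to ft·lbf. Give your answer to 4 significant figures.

1 J = 0.737562 foot-pounds.
0.068051 × 0.737562 ≈ 0.05019 ft·lbf.

0.05019 ft·lbf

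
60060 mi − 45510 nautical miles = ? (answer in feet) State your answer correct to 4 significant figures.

60060 mi = 3.17117e+8 ft and 45510 nmi = 2.76524e+8 ft.
3.17117e+8 − 2.76524e+8 ≈ 4.059e+7 ft.

4.059e+7 ft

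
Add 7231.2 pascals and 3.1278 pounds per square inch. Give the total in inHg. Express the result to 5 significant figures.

8.5036 inHg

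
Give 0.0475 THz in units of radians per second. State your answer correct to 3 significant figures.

1 THz = 6.28319e+12 rad/s.
Thus 0.0475 × 6.28319e+12 ≈ 2.98e+11 rad/s.

2.98e+11 rad/s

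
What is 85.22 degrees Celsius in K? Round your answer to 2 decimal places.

K = °C + 273.15.
Applying the formula gives 358.37 K.

358.37 K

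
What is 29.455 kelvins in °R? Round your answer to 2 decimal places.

°R = K × 9/5.
Applying the formula gives 53.02 °R.

53.02 °R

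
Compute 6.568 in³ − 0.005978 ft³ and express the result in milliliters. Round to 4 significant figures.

-61.65 milliliters

6.568 in³ = 107.630 mL and 0.005978 ft³ = 169.278 mL.
107.630 − 169.278 ≈ -61.65 mL.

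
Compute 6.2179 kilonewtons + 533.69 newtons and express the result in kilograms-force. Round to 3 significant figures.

6.2179 kN = 634.049 kgf and 533.69 N = 54.4212 kgf.
634.049 + 54.4212 ≈ 688 kgf.

688 kgf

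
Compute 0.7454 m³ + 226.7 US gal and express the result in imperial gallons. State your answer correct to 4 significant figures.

352.7 imp gal

0.7454 m³ = 163.965 imp gal and 226.7 US gal = 188.767 imp gal.
163.965 + 188.767 ≈ 352.7 imp gal.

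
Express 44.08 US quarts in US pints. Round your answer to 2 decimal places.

88.16 US pints

1 US qt = 2.00000 US pints.
Thus 44.08 × 2.00000 ≈ 88.16 US pt.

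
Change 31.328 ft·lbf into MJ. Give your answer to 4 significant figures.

1 ft·lbf = 1.35582e-6 MJ.
Then 31.328 × 1.35582e-6 ≈ 4.248e-5 MJ.

4.248e-5 megajoules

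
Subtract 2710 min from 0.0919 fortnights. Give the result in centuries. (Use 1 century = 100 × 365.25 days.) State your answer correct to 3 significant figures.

0.0919 fortnight = 3.52252 × 10^-5 century and 2710 min = 5.15248 × 10^-5 century.
3.52252 × 10^-5 − 5.15248 × 10^-5 ≈ -1.63 × 10^-5 century.

-1.63 × 10^-5 centuries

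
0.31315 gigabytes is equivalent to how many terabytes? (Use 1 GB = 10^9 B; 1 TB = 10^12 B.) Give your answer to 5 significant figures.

1 gigabyte = 0.00100000 terabytes.
0.31315 × 0.00100000 ≈ 0.00031315 TB.

0.00031315 terabytes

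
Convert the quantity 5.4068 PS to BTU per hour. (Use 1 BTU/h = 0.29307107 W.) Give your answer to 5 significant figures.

13569 BTU/h

1 metric horsepower = 2509.63 BTU per hour.
5.4068 × 2509.63 ≈ 13569 BTU/h.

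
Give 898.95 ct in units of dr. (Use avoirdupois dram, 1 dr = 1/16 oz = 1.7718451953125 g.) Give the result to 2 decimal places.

1 carat = 0.112877 dr.
Then 898.95 × 0.112877 ≈ 101.47 dr.

101.47 dr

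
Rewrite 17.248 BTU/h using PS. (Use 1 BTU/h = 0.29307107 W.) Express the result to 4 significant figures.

0.006873 metric horsepower

1 BTU per hour = 0.000398466 metric horsepower.
17.248 × 0.000398466 ≈ 0.006873 PS.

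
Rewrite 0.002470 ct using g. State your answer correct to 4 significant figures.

0.0004940 g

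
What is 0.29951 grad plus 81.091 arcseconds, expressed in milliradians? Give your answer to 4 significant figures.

5.098 milliradians

0.29951 grad = 4.70469 mrad and 81.091 arcsec = 0.393140 mrad.
4.70469 + 0.393140 ≈ 5.098 mrad.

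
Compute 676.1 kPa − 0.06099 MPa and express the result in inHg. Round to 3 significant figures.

182 inHg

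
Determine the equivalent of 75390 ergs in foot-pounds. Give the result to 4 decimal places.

0.0056 ft·lbf

1 erg = 7.37562e-8 foot-pounds.
75390 × 7.37562e-8 ≈ 0.0056 ft·lbf.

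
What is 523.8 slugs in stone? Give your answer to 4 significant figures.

1204 st

1 slug = 2.29815 st.
So 523.8 × 2.29815 ≈ 1204 st.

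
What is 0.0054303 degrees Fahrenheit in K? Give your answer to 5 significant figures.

K = (°F + 459.67) × 5/9.
Applying the formula gives 255.38 K.

255.38 kelvins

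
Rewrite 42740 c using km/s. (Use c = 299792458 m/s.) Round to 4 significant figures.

1 speed of light = 299792 km/s.
42740 × 299792 ≈ 1.281 × 10^10 km/s.

1.281 × 10^10 kilometers per second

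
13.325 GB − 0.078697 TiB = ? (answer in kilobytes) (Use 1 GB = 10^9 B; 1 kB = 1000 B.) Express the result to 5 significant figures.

-7.3203 × 10^7 kilobytes

13.325 GB = 1.33250 × 10^7 kB and 0.078697 TiB = 8.65283 × 10^7 kB.
1.33250 × 10^7 − 8.65283 × 10^7 ≈ -7.3203 × 10^7 kB.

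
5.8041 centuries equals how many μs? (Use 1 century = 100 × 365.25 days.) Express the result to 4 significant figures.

1.832 × 10^16 μs

1 century = 3.15576 × 10^15 microseconds.
5.8041 × 3.15576 × 10^15 ≈ 1.832 × 10^16 μs.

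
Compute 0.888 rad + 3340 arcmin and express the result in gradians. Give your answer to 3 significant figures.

0.888 rad = 56.5318 grad and 3340 arcmin = 61.8519 grad.
56.5318 + 61.8519 ≈ 118 grad.

118 gradians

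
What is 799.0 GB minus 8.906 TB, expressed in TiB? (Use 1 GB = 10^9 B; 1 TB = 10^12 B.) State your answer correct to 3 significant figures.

-7.37 tebibytes

799.0 GB = 0.726686 TiB and 8.906 TB = 8.09996 TiB.
0.726686 − 8.09996 ≈ -7.37 TiB.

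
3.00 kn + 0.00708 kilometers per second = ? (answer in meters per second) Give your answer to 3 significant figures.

8.62 m/s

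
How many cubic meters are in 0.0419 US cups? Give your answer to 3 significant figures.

1 US cup = 0.000236588 cubic meters.
So 0.0419 × 0.000236588 ≈ 9.91 × 10^-6 m³.

9.91 × 10^-6 cubic meters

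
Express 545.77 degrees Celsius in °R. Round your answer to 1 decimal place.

1474.1 degrees Rankine

°R = (°C + 273.15) × 9/5.
Applying the formula gives 1474.1 °R.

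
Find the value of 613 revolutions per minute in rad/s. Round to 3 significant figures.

1 revolution per minute = 0.104720 rad/s.
Then 613 × 0.104720 ≈ 64.2 rad/s.

64.2 rad/s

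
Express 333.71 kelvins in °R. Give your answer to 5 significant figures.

600.68 °R

°R = K × 9/5.
Applying the formula gives 600.68 °R.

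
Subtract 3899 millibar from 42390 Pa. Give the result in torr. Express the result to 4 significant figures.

-2607 torr

42390 Pa = 317.951 torr and 3899 mbar = 2924.49 torr.
317.951 − 2924.49 ≈ -2607 torr.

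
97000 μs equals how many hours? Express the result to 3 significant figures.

1 μs = 2.77778e-10 h.
97000 × 2.77778e-10 ≈ 2.69e-5 h.

2.69e-5 h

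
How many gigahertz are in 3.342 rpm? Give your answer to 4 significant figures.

5.570e-11 gigahertz

1 revolution per minute = 1.66667e-11 GHz.
Thus 3.342 × 1.66667e-11 ≈ 5.570e-11 GHz.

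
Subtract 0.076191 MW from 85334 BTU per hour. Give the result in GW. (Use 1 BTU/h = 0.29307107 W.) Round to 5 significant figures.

85334 BTU/h = 2.50089e-5 GW and 0.076191 MW = 7.61910e-5 GW.
2.50089e-5 − 7.61910e-5 ≈ -5.1182e-5 GW.

-5.1182e-5 GW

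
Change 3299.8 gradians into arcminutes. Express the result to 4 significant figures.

1 gradian = 54.0000 arcmin.
3299.8 × 54.0000 ≈ 178200 arcmin.

178200 arcmin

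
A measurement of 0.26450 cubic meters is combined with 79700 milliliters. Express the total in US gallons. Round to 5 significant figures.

90.928 US gallons

0.26450 m³ = 69.8735 US gal and 79700 mL = 21.0545 US gal.
69.8735 + 21.0545 ≈ 90.928 US gal.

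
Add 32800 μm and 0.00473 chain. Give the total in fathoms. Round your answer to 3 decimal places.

32800 μm = 0.0179353 fathom and 0.00473 chain = 0.0520300 fathom.
0.0179353 + 0.0520300 ≈ 0.070 fathom.

0.070 fathom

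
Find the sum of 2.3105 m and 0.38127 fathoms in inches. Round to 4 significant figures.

118.4 in

2.3105 m = 90.9646 in and 0.38127 fathom = 27.4514 in.
90.9646 + 27.4514 ≈ 118.4 in.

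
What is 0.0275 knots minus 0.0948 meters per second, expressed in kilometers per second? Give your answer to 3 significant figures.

-8.07 × 10^-5 kilometers per second

0.0275 kn = 1.41472 × 10^-5 km/s and 0.0948 m/s = 9.48000 × 10^-5 km/s.
1.41472 × 10^-5 − 9.48000 × 10^-5 ≈ -8.07 × 10^-5 km/s.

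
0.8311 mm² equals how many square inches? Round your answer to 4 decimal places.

1 mm² = 0.00155000 in².
Thus 0.8311 × 0.00155000 ≈ 0.0013 in².

0.0013 in²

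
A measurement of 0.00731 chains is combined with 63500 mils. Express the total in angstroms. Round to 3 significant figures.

0.00731 chain = 1.47054e+9 Å and 63500 mil = 1.61290e+10 Å.
1.47054e+9 + 1.61290e+10 ≈ 1.76e+10 Å.

1.76e+10 Å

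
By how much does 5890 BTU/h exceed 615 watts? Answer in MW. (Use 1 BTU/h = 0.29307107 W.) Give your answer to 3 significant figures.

5890 BTU/h = 0.00172619 MW and 615 W = 0.000615000 MW.
0.00172619 − 0.000615000 ≈ 0.00111 MW.

0.00111 MW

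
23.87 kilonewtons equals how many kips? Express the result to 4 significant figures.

5.366 kips

1 kilonewton = 0.224809 kips.
Then 23.87 × 0.224809 ≈ 5.366 kip.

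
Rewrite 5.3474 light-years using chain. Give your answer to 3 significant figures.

1 ly = 4.70290 × 10^14 chains.
Thus 5.3474 × 4.70290 × 10^14 ≈ 2.51 × 10^15 chain.

2.51 × 10^15 chains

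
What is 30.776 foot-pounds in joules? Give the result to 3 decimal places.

41.727 joules

1 ft·lbf = 1.35582 J.
So 30.776 × 1.35582 ≈ 41.727 J.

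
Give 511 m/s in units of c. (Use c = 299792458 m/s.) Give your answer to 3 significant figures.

1.70e-6 c

1 meter per second = 3.33564e-9 c.
So 511 × 3.33564e-9 ≈ 1.70e-6 c.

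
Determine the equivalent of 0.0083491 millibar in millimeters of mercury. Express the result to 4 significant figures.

0.006262 millimeters of mercury

1 millibar = 0.750062 mmHg.
Then 0.0083491 × 0.750062 ≈ 0.006262 mmHg.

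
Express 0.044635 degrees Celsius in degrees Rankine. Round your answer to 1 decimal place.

°R = (°C + 273.15) × 9/5.
Applying the formula gives 491.8 °R.

491.8 °R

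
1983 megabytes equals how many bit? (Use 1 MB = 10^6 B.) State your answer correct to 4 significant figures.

1.586 × 10^10 bit

1 MB = 8.00000 × 10^6 bits.
Then 1983 × 8.00000 × 10^6 ≈ 1.586 × 10^10 bit.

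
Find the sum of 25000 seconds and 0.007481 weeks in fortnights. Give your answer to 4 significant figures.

25000 s = 0.0206680 fortnight and 0.007481 wk = 0.00374050 fortnight.
0.0206680 + 0.00374050 ≈ 0.02441 fortnight.

0.02441 fortnight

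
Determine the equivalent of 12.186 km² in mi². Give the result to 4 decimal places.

1 km² = 0.386102 square miles.
Then 12.186 × 0.386102 ≈ 4.7050 mi².

4.7050 square miles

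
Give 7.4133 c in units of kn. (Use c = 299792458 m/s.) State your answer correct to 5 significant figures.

4.3201 × 10^9 kn

1 speed of light = 5.82750 × 10^8 kn.
Then 7.4133 × 5.82750 × 10^8 ≈ 4.3201 × 10^9 kn.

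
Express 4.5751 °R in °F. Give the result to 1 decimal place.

-455.1 °F

°R = °F + 459.67.
Applying the formula gives -455.1 °F.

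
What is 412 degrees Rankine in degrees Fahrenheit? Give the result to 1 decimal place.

°R = °F + 459.67.
Applying the formula gives -47.7 °F.

-47.7 °F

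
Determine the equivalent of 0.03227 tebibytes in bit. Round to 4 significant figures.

2.838e+11 bits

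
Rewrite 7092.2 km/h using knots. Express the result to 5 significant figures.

3829.5 kn

1 km/h = 0.539957 kn.
Thus 7092.2 × 0.539957 ≈ 3829.5 kn.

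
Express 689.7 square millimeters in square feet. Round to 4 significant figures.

1 mm² = 1.07639e-5 square feet.
So 689.7 × 1.07639e-5 ≈ 0.007424 ft².

0.007424 square feet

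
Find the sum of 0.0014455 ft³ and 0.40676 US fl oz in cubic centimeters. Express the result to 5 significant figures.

0.0014455 ft³ = 40.9320 cm³ and 0.40676 US fl oz = 12.0293 cm³.
40.9320 + 12.0293 ≈ 52.961 cm³.

52.961 cm³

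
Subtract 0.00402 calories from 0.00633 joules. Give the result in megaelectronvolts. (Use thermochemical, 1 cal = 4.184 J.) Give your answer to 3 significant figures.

-6.55 × 10^10 MeV

0.00633 J = 3.95088 × 10^10 MeV and 0.00402 cal = 1.04980 × 10^11 MeV.
3.95088 × 10^10 − 1.04980 × 10^11 ≈ -6.55 × 10^10 MeV.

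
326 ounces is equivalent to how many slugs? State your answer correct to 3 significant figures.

1 ounce = 0.00194256 slugs.
Thus 326 × 0.00194256 ≈ 0.633 slug.

0.633 slug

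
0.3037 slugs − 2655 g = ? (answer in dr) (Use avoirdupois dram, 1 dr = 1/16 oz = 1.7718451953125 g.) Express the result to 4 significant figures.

1003 drams

0.3037 slug = 2501.44 dr and 2655 g = 1498.44 dr.
2501.44 − 1498.44 ≈ 1003 dr.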